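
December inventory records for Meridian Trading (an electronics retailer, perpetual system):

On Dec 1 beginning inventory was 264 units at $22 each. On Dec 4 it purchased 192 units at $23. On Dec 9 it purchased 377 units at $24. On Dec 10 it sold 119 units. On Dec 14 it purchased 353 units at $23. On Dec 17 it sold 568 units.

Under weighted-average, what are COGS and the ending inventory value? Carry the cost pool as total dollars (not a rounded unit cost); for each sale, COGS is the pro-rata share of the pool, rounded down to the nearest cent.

COGS = $15,868.70; ending inventory = $11,522.30

After Dec 1: 264 on hand, pool $5,808.00 (≈ $22.0000 each)
After Dec 4: 456 on hand, pool $10,224.00 (≈ $22.4211 each)
After Dec 9: 833 on hand, pool $19,272.00 (≈ $23.1357 each)
Dec 10, sell 119: 119/833 × $19,272.00 → $2,753.14
After Dec 14: 1067 on hand, pool $24,637.86 (≈ $23.0908 each)
Dec 17, sell 568: 568/1067 × $24,637.86 → $13,115.56
Total COGS = $2,753.14 + $13,115.56 = $15,868.70
Ending inventory (cost pool remaining) = $11,522.30
Check: goods available $27,391.00 = COGS $15,868.70 + ending $11,522.30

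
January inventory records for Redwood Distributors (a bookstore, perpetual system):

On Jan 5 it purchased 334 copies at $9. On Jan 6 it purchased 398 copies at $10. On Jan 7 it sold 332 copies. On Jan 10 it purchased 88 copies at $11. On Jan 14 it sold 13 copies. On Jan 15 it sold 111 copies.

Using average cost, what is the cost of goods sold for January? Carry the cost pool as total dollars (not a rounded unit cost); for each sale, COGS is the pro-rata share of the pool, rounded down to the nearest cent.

After Jan 5: 334 on hand, pool $3,006.00 (≈ $9.0000 each)
After Jan 6: 732 on hand, pool $6,986.00 (≈ $9.5437 each)
Jan 7, sell 332: 332/732 × $6,986.00 → $3,168.51
After Jan 10: 488 on hand, pool $4,785.49 (≈ $9.8063 each)
Jan 14, sell 13: 13/488 × $4,785.49 → $127.48
Jan 15, sell 111: 111/475 × $4,658.01 → $1,088.50
Total COGS = $3,168.51 + $127.48 + $1,088.50 = $4,384.49
Ending inventory (cost pool remaining) = $3,569.51

COGS = $4,384.49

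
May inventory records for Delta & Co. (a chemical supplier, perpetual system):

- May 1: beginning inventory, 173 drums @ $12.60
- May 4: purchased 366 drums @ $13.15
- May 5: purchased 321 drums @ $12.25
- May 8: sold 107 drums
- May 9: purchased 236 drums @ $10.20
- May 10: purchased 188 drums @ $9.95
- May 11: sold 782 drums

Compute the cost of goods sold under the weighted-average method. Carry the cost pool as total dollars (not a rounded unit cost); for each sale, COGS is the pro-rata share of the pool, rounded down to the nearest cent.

After May 1: 173 on hand, pool $2,179.80 (≈ $12.6000 each)
After May 4: 539 on hand, pool $6,992.70 (≈ $12.9735 each)
After May 5: 860 on hand, pool $10,924.95 (≈ $12.7034 each)
May 8, sell 107: 107/860 × $10,924.95 → $1,359.26
After May 9: 989 on hand, pool $11,972.89 (≈ $12.1061 each)
After May 10: 1177 on hand, pool $13,843.49 (≈ $11.7617 each)
May 11, sell 782: 782/1177 × $13,843.49 → $9,197.62
Total COGS = $1,359.26 + $9,197.62 = $10,556.88
Ending inventory (cost pool remaining) = $4,645.87

COGS = $10,556.88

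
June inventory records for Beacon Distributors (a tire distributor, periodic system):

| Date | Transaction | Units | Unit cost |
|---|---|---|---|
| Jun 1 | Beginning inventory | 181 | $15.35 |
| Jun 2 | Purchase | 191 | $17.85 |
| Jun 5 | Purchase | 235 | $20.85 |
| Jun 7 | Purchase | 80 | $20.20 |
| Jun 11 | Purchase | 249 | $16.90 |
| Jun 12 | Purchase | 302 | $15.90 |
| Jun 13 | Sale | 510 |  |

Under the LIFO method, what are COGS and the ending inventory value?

Jun 13, 510 sold [LIFO — newest first]: 302 @ $15.90 + 208 @ $16.90 = $8,317.00
Ending inventory: 181 @ $15.35 + 191 @ $17.85 + 235 @ $20.85 + 80 @ $20.20 + 41 @ $16.90 = $13,396.35

COGS = $8,317.00; ending inventory = $13,396.35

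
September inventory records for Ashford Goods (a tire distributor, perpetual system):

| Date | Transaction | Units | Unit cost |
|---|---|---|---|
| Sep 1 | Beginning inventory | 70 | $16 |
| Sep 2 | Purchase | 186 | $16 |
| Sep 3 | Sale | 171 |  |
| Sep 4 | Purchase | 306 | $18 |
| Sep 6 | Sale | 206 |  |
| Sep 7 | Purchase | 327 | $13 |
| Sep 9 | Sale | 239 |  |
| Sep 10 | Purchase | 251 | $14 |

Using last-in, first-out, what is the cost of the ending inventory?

Sep 3, 171 sold [LIFO — newest first]: 171 @ $16 = $2,736
Sep 6, 206 sold [LIFO — newest first]: 206 @ $18 = $3,708
Sep 9, 239 sold [LIFO — newest first]: 239 @ $13 = $3,107
Total COGS = $2,736 + $3,708 + $3,107 = $9,551
Ending inventory: 70 @ $16 + 15 @ $16 + 100 @ $18 + 88 @ $13 + 251 @ $14 = $7,818

Ending inventory = $7,818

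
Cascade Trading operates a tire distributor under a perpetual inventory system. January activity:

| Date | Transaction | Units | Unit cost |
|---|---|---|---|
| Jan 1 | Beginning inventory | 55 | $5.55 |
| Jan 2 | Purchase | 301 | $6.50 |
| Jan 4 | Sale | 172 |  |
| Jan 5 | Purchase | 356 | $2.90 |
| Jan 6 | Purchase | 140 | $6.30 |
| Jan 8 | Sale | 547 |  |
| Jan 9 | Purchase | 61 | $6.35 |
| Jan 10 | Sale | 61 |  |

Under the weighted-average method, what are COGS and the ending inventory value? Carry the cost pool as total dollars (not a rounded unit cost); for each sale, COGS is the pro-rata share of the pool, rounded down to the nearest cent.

After Jan 1: 55 on hand, pool $305.25 (≈ $5.5500 each)
After Jan 2: 356 on hand, pool $2,261.75 (≈ $6.3532 each)
Jan 4, sell 172: 172/356 × $2,261.75 → $1,092.75
After Jan 5: 540 on hand, pool $2,201.40 (≈ $4.0767 each)
After Jan 6: 680 on hand, pool $3,083.40 (≈ $4.5344 each)
Jan 8, sell 547: 547/680 × $3,083.40 → $2,480.32
After Jan 9: 194 on hand, pool $990.43 (≈ $5.1053 each)
Jan 10, sell 61: 61/194 × $990.43 → $311.42
Total COGS = $1,092.75 + $2,480.32 + $311.42 = $3,884.49
Ending inventory (cost pool remaining) = $679.01

COGS = $3,884.49; ending inventory = $679.01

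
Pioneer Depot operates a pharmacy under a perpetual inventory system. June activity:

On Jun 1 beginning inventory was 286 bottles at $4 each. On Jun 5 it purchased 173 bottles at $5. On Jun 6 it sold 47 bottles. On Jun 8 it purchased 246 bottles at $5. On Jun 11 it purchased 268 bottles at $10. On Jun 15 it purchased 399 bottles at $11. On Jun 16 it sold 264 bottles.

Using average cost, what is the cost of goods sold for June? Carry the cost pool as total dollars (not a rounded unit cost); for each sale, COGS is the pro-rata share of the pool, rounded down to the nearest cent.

After Jun 1: 286 on hand, pool $1,144.00 (≈ $4.0000 each)
After Jun 5: 459 on hand, pool $2,009.00 (≈ $4.3769 each)
Jun 6, sell 47: 47/459 × $2,009.00 → $205.71
After Jun 8: 658 on hand, pool $3,033.29 (≈ $4.6099 each)
After Jun 11: 926 on hand, pool $5,713.29 (≈ $6.1699 each)
After Jun 15: 1325 on hand, pool $10,102.29 (≈ $7.6244 each)
Jun 16, sell 264: 264/1325 × $10,102.29 → $2,012.83
Total COGS = $205.71 + $2,012.83 = $2,218.54
Ending inventory (cost pool remaining) = $8,089.46

COGS = $2,218.54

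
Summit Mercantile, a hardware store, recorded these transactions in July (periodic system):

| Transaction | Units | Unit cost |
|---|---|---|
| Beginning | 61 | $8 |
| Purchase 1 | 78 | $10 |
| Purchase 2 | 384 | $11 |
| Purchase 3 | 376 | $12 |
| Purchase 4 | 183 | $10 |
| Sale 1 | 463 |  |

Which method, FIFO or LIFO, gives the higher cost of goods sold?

LIFO

FIFO COGS: 61 @ $8 + 78 @ $10 + 324 @ $11 = $4,832
LIFO COGS: 183 @ $10 + 280 @ $12 = $5,190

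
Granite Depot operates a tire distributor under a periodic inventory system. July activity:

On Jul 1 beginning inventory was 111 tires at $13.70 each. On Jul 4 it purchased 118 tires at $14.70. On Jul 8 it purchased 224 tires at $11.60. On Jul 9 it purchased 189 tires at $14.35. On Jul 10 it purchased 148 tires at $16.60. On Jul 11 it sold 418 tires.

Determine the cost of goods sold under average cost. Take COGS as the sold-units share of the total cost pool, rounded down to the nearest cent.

COGS = $5,832.23

Jul 11, sell 418: 418/790 × $11,022.65 → $5,832.23
Ending inventory (cost pool remaining) = $5,190.42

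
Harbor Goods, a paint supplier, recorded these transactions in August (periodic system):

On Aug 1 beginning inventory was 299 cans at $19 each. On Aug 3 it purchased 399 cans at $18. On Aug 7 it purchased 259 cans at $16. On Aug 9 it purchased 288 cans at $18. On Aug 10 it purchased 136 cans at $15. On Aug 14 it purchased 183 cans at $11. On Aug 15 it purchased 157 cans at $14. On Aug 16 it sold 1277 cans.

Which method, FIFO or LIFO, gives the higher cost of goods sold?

FIFO

FIFO COGS: 299 @ $19 + 399 @ $18 + 259 @ $16 + 288 @ $18 + 32 @ $15 = $22,671
LIFO COGS: 157 @ $14 + 183 @ $11 + 136 @ $15 + 288 @ $18 + 259 @ $16 + 254 @ $18 = $20,151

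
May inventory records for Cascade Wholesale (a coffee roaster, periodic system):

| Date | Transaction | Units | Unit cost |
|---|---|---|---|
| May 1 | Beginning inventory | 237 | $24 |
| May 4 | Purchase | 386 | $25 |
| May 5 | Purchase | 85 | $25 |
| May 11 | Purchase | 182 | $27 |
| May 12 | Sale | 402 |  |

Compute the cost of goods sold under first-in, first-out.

COGS = $9,813

May 12, 402 sold [FIFO — oldest first]: 237 @ $24 + 165 @ $25 = $9,813
Ending inventory: 221 @ $25 + 85 @ $25 + 182 @ $27 = $12,564
Check: goods available $22,377 = COGS $9,813 + ending $12,564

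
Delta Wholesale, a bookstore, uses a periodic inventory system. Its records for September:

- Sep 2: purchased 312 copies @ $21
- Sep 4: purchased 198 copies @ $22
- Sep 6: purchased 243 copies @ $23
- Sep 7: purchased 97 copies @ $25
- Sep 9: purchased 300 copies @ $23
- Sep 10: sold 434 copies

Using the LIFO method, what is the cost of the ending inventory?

Ending inventory = $15,646

Sep 10, 434 sold [LIFO — newest first]: 300 @ $23 + 97 @ $25 + 37 @ $23 = $10,176
Ending inventory: 312 @ $21 + 198 @ $22 + 206 @ $23 = $15,646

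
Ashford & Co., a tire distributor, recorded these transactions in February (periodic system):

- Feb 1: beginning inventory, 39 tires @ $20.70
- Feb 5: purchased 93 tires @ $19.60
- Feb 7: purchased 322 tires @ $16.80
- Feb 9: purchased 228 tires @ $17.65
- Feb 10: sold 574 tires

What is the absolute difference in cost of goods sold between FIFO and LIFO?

FIFO COGS: 39 @ $20.70 + 93 @ $19.60 + 322 @ $16.80 + 120 @ $17.65 = $10,157.70
LIFO COGS: 228 @ $17.65 + 322 @ $16.80 + 24 @ $19.60 = $9,904.20
Difference = |$10,157.70 − $9,904.20| = $253.50

$253.50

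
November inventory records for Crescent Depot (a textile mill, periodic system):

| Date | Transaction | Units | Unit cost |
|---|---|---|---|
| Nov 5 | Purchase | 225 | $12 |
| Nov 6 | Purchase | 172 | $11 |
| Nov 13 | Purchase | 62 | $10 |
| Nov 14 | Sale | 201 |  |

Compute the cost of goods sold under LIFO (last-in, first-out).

Nov 14, 201 sold [LIFO — newest first]: 62 @ $10 + 139 @ $11 = $2,149
Ending inventory: 225 @ $12 + 33 @ $11 = $3,063
Check: goods available $5,212 = COGS $2,149 + ending $3,063

COGS = $2,149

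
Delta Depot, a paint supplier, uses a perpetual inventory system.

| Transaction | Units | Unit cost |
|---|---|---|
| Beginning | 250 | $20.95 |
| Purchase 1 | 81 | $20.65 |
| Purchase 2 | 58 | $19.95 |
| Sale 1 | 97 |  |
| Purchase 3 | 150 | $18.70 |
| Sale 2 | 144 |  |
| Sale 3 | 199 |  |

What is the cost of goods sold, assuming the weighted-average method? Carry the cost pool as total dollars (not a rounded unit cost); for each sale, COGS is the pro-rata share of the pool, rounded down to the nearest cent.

After Beginning: 250 on hand, pool $5,237.50 (≈ $20.9500 each)
After Purchase 1: 331 on hand, pool $6,910.15 (≈ $20.8766 each)
After Purchase 2: 389 on hand, pool $8,067.25 (≈ $20.7384 each)
Sale 1, sell 97: 97/389 × $8,067.25 → $2,011.62
After Purchase 3: 442 on hand, pool $8,860.63 (≈ $20.0467 each)
Sale 2, sell 144: 144/442 × $8,860.63 → $2,886.72
Sale 3, sell 199: 199/298 × $5,973.91 → $3,989.28
Total COGS = $2,011.62 + $2,886.72 + $3,989.28 = $8,887.62
Ending inventory (cost pool remaining) = $1,984.63

COGS = $8,887.62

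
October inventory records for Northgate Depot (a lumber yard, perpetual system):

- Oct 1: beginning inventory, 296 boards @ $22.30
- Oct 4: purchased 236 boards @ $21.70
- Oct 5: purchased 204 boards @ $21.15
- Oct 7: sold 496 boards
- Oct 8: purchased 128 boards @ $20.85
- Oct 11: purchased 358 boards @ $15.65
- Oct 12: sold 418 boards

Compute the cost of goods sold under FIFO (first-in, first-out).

COGS = $19,487.90

Oct 7, 496 sold [FIFO — oldest first]: 296 @ $22.30 + 200 @ $21.70 = $10,940.80
Oct 12, 418 sold [FIFO — oldest first]: 36 @ $21.70 + 204 @ $21.15 + 128 @ $20.85 + 50 @ $15.65 = $8,547.10
Total COGS = $10,940.80 + $8,547.10 = $19,487.90
Ending inventory: 308 @ $15.65 = $4,820.20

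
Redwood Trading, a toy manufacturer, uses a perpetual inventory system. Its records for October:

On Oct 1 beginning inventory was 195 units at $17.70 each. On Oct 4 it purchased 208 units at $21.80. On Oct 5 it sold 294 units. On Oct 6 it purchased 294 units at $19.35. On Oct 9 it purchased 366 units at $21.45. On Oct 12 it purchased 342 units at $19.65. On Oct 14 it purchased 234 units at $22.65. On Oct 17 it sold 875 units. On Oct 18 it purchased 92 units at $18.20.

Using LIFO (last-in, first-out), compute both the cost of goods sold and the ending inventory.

COGS = $24,490.55; ending inventory = $10,729.75

Oct 5, 294 sold [LIFO — newest first]: 208 @ $21.80 + 86 @ $17.70 = $6,056.60
Oct 17, 875 sold [LIFO — newest first]: 234 @ $22.65 + 342 @ $19.65 + 299 @ $21.45 = $18,433.95
Total COGS = $6,056.60 + $18,433.95 = $24,490.55
Ending inventory: 109 @ $17.70 + 294 @ $19.35 + 67 @ $21.45 + 92 @ $18.20 = $10,729.75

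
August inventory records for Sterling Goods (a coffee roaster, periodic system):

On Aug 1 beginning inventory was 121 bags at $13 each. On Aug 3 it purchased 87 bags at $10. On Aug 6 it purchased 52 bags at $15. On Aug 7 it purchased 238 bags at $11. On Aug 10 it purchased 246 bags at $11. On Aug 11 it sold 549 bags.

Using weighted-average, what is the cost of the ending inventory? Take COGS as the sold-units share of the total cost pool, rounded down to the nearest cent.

Ending inventory = $2,240.15

Aug 11, sell 549: 549/744 × $8,547.00 → $6,306.85
Ending inventory (cost pool remaining) = $2,240.15
Check: goods available $8,547.00 = COGS $6,306.85 + ending $2,240.15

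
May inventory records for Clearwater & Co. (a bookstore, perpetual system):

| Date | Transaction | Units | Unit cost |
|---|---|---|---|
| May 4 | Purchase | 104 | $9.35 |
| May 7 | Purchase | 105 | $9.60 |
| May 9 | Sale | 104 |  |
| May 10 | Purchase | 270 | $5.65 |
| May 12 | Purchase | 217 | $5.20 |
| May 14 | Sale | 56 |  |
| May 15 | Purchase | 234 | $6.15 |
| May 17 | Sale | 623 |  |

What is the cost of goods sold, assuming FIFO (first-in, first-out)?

COGS = $5,169.35

May 9, 104 sold [FIFO — oldest first]: 104 @ $9.35 = $972.40
May 14, 56 sold [FIFO — oldest first]: 56 @ $9.60 = $537.60
May 17, 623 sold [FIFO — oldest first]: 49 @ $9.60 + 270 @ $5.65 + 217 @ $5.20 + 87 @ $6.15 = $3,659.35
Total COGS = $972.40 + $537.60 + $3,659.35 = $5,169.35
Ending inventory: 147 @ $6.15 = $904.05
Check: goods available $6,073.40 = COGS $5,169.35 + ending $904.05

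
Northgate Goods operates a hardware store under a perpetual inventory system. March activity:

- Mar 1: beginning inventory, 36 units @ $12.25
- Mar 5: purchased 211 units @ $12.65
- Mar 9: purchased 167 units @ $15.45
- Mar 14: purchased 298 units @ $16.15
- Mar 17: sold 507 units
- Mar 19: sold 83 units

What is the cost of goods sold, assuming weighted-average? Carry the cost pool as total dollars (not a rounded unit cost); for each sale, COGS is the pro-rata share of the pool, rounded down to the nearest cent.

COGS = $8,703.32

After Mar 1: 36 on hand, pool $441.00 (≈ $12.2500 each)
After Mar 5: 247 on hand, pool $3,110.15 (≈ $12.5917 each)
After Mar 9: 414 on hand, pool $5,690.30 (≈ $13.7447 each)
After Mar 14: 712 on hand, pool $10,503.00 (≈ $14.7514 each)
Mar 17, sell 507: 507/712 × $10,503.00 → $7,478.96
Mar 19, sell 83: 83/205 × $3,024.04 → $1,224.36
Total COGS = $7,478.96 + $1,224.36 = $8,703.32
Ending inventory (cost pool remaining) = $1,799.68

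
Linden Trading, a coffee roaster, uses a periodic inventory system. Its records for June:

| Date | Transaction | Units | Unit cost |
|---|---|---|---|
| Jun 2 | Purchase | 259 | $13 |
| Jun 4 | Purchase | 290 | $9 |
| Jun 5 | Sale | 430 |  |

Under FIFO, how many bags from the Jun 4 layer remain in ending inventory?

Jun 5, 430 sold [FIFO — oldest first]: 259 @ $13 + 171 @ $9 = $4,906
Ending inventory: 119 @ $9 = $1,071
Check: goods available $5,977 = COGS $4,906 + ending $1,071

119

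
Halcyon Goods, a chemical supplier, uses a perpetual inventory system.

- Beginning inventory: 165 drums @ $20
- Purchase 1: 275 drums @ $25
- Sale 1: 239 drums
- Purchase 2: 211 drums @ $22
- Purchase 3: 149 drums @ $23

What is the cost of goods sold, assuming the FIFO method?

Sale 1 (239) [FIFO — oldest first]: 165 @ $20 + 74 @ $25 = $5,150
Ending inventory: 201 @ $25 + 211 @ $22 + 149 @ $23 = $13,094

COGS = $5,150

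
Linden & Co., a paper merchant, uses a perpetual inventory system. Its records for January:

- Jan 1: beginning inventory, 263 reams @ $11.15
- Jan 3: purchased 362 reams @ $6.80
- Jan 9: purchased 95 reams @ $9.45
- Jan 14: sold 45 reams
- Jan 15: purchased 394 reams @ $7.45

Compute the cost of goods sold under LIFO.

COGS = $425.25

Jan 14, 45 sold [LIFO — newest first]: 45 @ $9.45 = $425.25
Ending inventory: 263 @ $11.15 + 362 @ $6.80 + 50 @ $9.45 + 394 @ $7.45 = $8,801.85
Check: goods available $9,227.10 = COGS $425.25 + ending $8,801.85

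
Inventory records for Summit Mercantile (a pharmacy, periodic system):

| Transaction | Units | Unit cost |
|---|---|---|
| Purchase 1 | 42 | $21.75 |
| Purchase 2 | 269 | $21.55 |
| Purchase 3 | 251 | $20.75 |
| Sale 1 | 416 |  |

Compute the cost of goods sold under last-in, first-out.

Sale 1 (416) [LIFO — newest first]: 251 @ $20.75 + 165 @ $21.55 = $8,764.00
Ending inventory: 42 @ $21.75 + 104 @ $21.55 = $3,154.70

COGS = $8,764.00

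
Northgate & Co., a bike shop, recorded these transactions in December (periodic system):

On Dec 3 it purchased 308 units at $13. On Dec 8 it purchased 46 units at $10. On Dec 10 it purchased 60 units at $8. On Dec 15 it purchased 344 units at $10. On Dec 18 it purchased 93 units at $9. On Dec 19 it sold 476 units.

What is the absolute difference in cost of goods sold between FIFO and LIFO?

$975

FIFO COGS: 308 @ $13 + 46 @ $10 + 60 @ $8 + 62 @ $10 = $5,564
LIFO COGS: 93 @ $9 + 344 @ $10 + 39 @ $8 = $4,589
Difference = |$5,564 − $4,589| = $975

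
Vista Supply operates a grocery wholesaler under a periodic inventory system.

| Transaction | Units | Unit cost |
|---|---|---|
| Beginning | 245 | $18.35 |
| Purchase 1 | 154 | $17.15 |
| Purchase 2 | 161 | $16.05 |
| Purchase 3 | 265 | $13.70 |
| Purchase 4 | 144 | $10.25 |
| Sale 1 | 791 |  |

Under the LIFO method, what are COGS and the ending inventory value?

COGS = $11,561.10; ending inventory = $3,266.30

Sale 1 (791) [LIFO — newest first]: 144 @ $10.25 + 265 @ $13.70 + 161 @ $16.05 + 154 @ $17.15 + 67 @ $18.35 = $11,561.10
Ending inventory: 178 @ $18.35 = $3,266.30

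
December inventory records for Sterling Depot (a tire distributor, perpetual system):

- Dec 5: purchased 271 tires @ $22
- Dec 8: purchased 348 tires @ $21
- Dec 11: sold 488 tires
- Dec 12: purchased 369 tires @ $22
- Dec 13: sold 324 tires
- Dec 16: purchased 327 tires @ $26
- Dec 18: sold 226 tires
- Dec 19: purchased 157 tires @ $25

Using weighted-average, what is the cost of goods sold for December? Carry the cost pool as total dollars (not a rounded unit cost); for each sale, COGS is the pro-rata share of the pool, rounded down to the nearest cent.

COGS = $23,089.96

After Dec 5: 271 on hand, pool $5,962.00 (≈ $22.0000 each)
After Dec 8: 619 on hand, pool $13,270.00 (≈ $21.4378 each)
Dec 11, sell 488: 488/619 × $13,270.00 → $10,461.64
After Dec 12: 500 on hand, pool $10,926.36 (≈ $21.8527 each)
Dec 13, sell 324: 324/500 × $10,926.36 → $7,080.28
After Dec 16: 503 on hand, pool $12,348.08 (≈ $24.5489 each)
Dec 18, sell 226: 226/503 × $12,348.08 → $5,548.04
After Dec 19: 434 on hand, pool $10,725.04 (≈ $24.7121 each)
Total COGS = $10,461.64 + $7,080.28 + $5,548.04 = $23,089.96
Ending inventory (cost pool remaining) = $10,725.04
Check: goods available $33,815.00 = COGS $23,089.96 + ending $10,725.04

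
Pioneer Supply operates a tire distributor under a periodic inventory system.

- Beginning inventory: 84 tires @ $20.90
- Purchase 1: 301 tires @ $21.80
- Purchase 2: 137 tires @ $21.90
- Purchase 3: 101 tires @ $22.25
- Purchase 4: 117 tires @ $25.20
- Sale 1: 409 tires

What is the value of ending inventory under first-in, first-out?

Sale 1 (409) [FIFO — oldest first]: 84 @ $20.90 + 301 @ $21.80 + 24 @ $21.90 = $8,843.00
Ending inventory: 113 @ $21.90 + 101 @ $22.25 + 117 @ $25.20 = $7,670.35
Check: goods available $16,513.35 = COGS $8,843.00 + ending $7,670.35

Ending inventory = $7,670.35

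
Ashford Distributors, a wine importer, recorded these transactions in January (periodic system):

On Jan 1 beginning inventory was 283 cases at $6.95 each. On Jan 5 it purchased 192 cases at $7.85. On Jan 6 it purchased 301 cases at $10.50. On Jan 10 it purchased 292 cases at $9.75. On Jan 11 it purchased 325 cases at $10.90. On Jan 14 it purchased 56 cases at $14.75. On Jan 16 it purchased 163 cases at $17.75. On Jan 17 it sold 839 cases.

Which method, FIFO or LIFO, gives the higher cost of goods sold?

LIFO

FIFO COGS: 283 @ $6.95 + 192 @ $7.85 + 301 @ $10.50 + 63 @ $9.75 = $7,248.80
LIFO COGS: 163 @ $17.75 + 56 @ $14.75 + 325 @ $10.90 + 292 @ $9.75 + 3 @ $10.50 = $10,140.25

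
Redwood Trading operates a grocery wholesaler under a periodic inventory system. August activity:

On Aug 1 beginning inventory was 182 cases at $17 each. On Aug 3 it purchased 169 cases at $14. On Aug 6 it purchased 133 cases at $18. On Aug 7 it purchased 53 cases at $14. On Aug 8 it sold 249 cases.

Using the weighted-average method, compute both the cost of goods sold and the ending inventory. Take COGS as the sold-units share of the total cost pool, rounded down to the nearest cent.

Aug 8, sell 249: 249/537 × $8,596.00 → $3,985.85
Ending inventory (cost pool remaining) = $4,610.15
Check: goods available $8,596.00 = COGS $3,985.85 + ending $4,610.15

COGS = $3,985.85; ending inventory = $4,610.15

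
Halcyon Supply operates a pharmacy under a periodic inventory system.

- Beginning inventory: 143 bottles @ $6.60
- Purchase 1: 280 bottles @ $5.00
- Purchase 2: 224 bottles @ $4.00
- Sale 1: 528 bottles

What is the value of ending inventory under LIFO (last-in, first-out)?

Ending inventory = $785.40

Sale 1 (528) [LIFO — newest first]: 224 @ $4.00 + 280 @ $5.00 + 24 @ $6.60 = $2,454.40
Ending inventory: 119 @ $6.60 = $785.40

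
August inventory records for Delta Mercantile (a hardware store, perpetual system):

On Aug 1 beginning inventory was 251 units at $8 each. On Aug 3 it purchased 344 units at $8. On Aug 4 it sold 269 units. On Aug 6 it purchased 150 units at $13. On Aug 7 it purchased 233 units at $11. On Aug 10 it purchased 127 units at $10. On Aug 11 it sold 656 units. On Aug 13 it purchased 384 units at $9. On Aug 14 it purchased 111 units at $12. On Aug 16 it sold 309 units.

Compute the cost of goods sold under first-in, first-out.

Aug 4, 269 sold [FIFO — oldest first]: 251 @ $8 + 18 @ $8 = $2,152
Aug 11, 656 sold [FIFO — oldest first]: 326 @ $8 + 150 @ $13 + 180 @ $11 = $6,538
Aug 16, 309 sold [FIFO — oldest first]: 53 @ $11 + 127 @ $10 + 129 @ $9 = $3,014
Total COGS = $2,152 + $6,538 + $3,014 = $11,704
Ending inventory: 255 @ $9 + 111 @ $12 = $3,627

COGS = $11,704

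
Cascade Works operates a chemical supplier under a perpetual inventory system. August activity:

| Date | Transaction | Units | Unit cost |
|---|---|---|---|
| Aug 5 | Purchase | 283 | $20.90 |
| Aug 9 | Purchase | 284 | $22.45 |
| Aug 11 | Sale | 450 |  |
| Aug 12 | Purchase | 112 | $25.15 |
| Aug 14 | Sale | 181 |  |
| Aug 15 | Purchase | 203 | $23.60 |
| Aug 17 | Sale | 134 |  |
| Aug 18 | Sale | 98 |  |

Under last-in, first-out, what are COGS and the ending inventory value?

Aug 11, 450 sold [LIFO — newest first]: 284 @ $22.45 + 166 @ $20.90 = $9,845.20
Aug 14, 181 sold [LIFO — newest first]: 112 @ $25.15 + 69 @ $20.90 = $4,258.90
Aug 17, 134 sold [LIFO — newest first]: 134 @ $23.60 = $3,162.40
Aug 18, 98 sold [LIFO — newest first]: 69 @ $23.60 + 29 @ $20.90 = $2,234.50
Total COGS = $9,845.20 + $4,258.90 + $3,162.40 + $2,234.50 = $19,501.00
Ending inventory: 19 @ $20.90 = $397.10
Check: goods available $19,898.10 = COGS $19,501.00 + ending $397.10

COGS = $19,501.00; ending inventory = $397.10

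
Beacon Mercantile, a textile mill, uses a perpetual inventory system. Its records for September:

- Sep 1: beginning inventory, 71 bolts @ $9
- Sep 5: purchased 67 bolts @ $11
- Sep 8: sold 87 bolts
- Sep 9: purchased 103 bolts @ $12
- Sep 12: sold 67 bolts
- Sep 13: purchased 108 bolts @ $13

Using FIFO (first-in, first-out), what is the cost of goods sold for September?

Sep 8, 87 sold [FIFO — oldest first]: 71 @ $9 + 16 @ $11 = $815
Sep 12, 67 sold [FIFO — oldest first]: 51 @ $11 + 16 @ $12 = $753
Total COGS = $815 + $753 = $1,568
Ending inventory: 87 @ $12 + 108 @ $13 = $2,448

COGS = $1,568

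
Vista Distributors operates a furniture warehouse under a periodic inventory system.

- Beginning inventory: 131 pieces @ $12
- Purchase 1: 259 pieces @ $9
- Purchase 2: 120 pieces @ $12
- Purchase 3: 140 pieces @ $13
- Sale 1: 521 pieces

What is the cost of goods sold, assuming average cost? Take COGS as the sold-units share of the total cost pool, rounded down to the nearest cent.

Sale 1, sell 521: 521/650 × $7,163.00 → $5,741.42
Ending inventory (cost pool remaining) = $1,421.58
Check: goods available $7,163.00 = COGS $5,741.42 + ending $1,421.58

COGS = $5,741.42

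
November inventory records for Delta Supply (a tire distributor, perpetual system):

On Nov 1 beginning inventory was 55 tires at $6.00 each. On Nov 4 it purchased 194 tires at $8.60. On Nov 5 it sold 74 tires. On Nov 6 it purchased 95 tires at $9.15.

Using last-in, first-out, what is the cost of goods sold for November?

Nov 5, 74 sold [LIFO — newest first]: 74 @ $8.60 = $636.40
Ending inventory: 55 @ $6.00 + 120 @ $8.60 + 95 @ $9.15 = $2,231.25
Check: goods available $2,867.65 = COGS $636.40 + ending $2,231.25

COGS = $636.40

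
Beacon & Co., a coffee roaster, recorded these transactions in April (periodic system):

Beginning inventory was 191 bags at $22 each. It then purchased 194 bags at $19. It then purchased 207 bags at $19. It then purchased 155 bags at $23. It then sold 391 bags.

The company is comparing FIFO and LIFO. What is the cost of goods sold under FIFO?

COGS = $8,002

FIFO COGS: 191 @ $22 + 194 @ $19 + 6 @ $19 = $8,002
LIFO COGS: 155 @ $23 + 207 @ $19 + 29 @ $19 = $8,049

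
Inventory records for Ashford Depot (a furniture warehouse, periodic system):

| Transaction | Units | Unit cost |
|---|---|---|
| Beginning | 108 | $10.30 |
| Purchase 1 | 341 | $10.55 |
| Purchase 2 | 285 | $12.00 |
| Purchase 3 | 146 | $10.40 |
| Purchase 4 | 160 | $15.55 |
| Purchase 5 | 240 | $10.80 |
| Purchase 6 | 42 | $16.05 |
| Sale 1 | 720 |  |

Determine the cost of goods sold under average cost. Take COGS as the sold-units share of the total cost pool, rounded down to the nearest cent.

COGS = $8,388.62

Sale 1, sell 720: 720/1322 × $15,402.45 → $8,388.62
Ending inventory (cost pool remaining) = $7,013.83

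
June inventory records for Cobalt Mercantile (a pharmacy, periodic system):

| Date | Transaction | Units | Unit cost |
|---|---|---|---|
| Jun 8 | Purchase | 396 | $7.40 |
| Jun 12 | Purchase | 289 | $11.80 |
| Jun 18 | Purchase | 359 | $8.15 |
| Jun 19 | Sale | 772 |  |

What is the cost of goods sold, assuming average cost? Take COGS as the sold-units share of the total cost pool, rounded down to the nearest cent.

COGS = $6,852.20

Jun 19, sell 772: 772/1044 × $9,266.45 → $6,852.20
Ending inventory (cost pool remaining) = $2,414.25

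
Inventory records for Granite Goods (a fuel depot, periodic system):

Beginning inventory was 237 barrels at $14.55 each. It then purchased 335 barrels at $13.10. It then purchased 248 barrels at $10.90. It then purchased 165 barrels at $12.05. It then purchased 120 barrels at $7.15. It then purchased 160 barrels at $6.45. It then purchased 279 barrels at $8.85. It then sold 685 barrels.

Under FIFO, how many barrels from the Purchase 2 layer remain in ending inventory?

135

Sale 1 (685) [FIFO — oldest first]: 237 @ $14.55 + 335 @ $13.10 + 113 @ $10.90 = $9,068.55
Ending inventory: 135 @ $10.90 + 165 @ $12.05 + 120 @ $7.15 + 160 @ $6.45 + 279 @ $8.85 = $7,818.90
Check: goods available $16,887.45 = COGS $9,068.55 + ending $7,818.90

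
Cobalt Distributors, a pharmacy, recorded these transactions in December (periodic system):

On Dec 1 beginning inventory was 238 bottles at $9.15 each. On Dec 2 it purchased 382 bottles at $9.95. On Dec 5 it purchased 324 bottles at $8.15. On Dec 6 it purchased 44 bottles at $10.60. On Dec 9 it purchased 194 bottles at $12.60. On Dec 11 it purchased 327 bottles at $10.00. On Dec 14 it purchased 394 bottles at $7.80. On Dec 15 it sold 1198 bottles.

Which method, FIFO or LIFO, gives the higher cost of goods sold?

FIFO

FIFO COGS: 238 @ $9.15 + 382 @ $9.95 + 324 @ $8.15 + 44 @ $10.60 + 194 @ $12.60 + 16 @ $10.00 = $11,690.00
LIFO COGS: 394 @ $7.80 + 327 @ $10.00 + 194 @ $12.60 + 44 @ $10.60 + 239 @ $8.15 = $11,201.85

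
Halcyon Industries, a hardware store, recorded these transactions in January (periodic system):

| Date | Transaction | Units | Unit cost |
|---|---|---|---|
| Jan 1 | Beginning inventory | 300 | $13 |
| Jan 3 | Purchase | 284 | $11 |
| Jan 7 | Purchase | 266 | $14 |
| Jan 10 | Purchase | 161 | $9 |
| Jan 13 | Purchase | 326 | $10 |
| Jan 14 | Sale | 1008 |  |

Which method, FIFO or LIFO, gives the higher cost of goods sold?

FIFO

FIFO COGS: 300 @ $13 + 284 @ $11 + 266 @ $14 + 158 @ $9 = $12,170
LIFO COGS: 326 @ $10 + 161 @ $9 + 266 @ $14 + 255 @ $11 = $11,238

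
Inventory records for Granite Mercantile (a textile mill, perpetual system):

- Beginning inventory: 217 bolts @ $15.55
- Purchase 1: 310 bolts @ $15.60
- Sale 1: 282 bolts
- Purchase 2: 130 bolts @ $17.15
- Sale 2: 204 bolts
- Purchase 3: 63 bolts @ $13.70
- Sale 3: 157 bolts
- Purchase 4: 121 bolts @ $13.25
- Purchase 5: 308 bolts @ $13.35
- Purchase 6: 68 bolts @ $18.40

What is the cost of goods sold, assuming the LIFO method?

Sale 1 (282) [LIFO — newest first]: 282 @ $15.60 = $4,399.20
Sale 2 (204) [LIFO — newest first]: 130 @ $17.15 + 28 @ $15.60 + 46 @ $15.55 = $3,381.60
Sale 3 (157) [LIFO — newest first]: 63 @ $13.70 + 94 @ $15.55 = $2,324.80
Total COGS = $4,399.20 + $3,381.60 + $2,324.80 = $10,105.60
Ending inventory: 77 @ $15.55 + 121 @ $13.25 + 308 @ $13.35 + 68 @ $18.40 = $8,163.60

COGS = $10,105.60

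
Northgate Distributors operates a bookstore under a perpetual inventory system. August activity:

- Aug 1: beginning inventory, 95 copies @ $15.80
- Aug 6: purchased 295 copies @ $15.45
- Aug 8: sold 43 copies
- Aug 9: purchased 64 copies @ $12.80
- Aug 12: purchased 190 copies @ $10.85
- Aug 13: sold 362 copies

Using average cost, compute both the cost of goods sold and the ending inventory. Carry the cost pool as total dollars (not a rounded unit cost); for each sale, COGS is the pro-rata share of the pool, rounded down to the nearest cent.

COGS = $5,650.14; ending inventory = $3,289.31

After Aug 1: 95 on hand, pool $1,501.00 (≈ $15.8000 each)
After Aug 6: 390 on hand, pool $6,058.75 (≈ $15.5353 each)
Aug 8, sell 43: 43/390 × $6,058.75 → $668.01
After Aug 9: 411 on hand, pool $6,209.94 (≈ $15.1093 each)
After Aug 12: 601 on hand, pool $8,271.44 (≈ $13.7628 each)
Aug 13, sell 362: 362/601 × $8,271.44 → $4,982.13
Total COGS = $668.01 + $4,982.13 = $5,650.14
Ending inventory (cost pool remaining) = $3,289.31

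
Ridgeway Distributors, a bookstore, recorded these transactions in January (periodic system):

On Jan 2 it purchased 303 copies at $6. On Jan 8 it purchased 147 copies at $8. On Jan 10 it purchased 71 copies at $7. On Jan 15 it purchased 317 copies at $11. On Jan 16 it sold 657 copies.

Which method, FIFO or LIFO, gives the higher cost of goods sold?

FIFO COGS: 303 @ $6 + 147 @ $8 + 71 @ $7 + 136 @ $11 = $4,987
LIFO COGS: 317 @ $11 + 71 @ $7 + 147 @ $8 + 122 @ $6 = $5,892

LIFO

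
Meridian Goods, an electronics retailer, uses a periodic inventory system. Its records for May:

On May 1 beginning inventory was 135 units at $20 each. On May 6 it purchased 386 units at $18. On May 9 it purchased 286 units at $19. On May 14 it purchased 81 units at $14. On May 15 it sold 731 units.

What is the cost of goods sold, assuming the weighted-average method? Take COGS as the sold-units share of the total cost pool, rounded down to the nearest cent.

COGS = $13,348.98

May 15, sell 731: 731/888 × $16,216.00 → $13,348.98
Ending inventory (cost pool remaining) = $2,867.02
Check: goods available $16,216.00 = COGS $13,348.98 + ending $2,867.02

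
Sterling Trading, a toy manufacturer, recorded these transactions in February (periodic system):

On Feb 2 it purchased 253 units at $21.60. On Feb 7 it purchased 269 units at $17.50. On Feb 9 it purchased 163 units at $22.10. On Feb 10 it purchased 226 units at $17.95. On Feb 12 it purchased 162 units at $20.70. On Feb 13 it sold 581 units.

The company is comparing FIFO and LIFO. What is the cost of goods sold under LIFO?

COGS = $11,537.40

FIFO COGS: 253 @ $21.60 + 269 @ $17.50 + 59 @ $22.10 = $11,476.20
LIFO COGS: 162 @ $20.70 + 226 @ $17.95 + 163 @ $22.10 + 30 @ $17.50 = $11,537.40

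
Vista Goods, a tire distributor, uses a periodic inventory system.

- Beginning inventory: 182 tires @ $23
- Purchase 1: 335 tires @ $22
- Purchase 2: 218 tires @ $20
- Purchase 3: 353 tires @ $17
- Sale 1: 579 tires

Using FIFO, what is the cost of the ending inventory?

Ending inventory = $9,121

Sale 1 (579) [FIFO — oldest first]: 182 @ $23 + 335 @ $22 + 62 @ $20 = $12,796
Ending inventory: 156 @ $20 + 353 @ $17 = $9,121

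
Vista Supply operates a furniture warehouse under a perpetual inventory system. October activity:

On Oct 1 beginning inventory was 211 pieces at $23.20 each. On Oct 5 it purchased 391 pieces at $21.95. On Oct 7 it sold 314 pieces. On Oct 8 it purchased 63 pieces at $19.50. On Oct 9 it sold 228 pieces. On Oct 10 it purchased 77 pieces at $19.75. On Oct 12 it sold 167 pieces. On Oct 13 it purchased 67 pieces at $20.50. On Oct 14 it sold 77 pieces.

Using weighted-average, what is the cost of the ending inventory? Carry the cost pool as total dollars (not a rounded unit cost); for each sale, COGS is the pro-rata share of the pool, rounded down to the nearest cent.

After Oct 1: 211 on hand, pool $4,895.20 (≈ $23.2000 each)
After Oct 5: 602 on hand, pool $13,477.65 (≈ $22.3881 each)
Oct 7, sell 314: 314/602 × $13,477.65 → $7,029.87
After Oct 8: 351 on hand, pool $7,676.28 (≈ $21.8697 each)
Oct 9, sell 228: 228/351 × $7,676.28 → $4,986.30
After Oct 10: 200 on hand, pool $4,210.73 (≈ $21.0536 each)
Oct 12, sell 167: 167/200 × $4,210.73 → $3,515.95
After Oct 13: 100 on hand, pool $2,068.28 (≈ $20.6828 each)
Oct 14, sell 77: 77/100 × $2,068.28 → $1,592.57
Total COGS = $7,029.87 + $4,986.30 + $3,515.95 + $1,592.57 = $17,124.69
Ending inventory (cost pool remaining) = $475.71

Ending inventory = $475.71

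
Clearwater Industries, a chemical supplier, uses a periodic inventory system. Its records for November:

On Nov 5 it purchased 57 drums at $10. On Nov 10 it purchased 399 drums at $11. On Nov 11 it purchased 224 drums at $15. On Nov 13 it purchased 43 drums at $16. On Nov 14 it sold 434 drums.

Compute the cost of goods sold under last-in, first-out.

COGS = $5,885

Nov 14, 434 sold [LIFO — newest first]: 43 @ $16 + 224 @ $15 + 167 @ $11 = $5,885
Ending inventory: 57 @ $10 + 232 @ $11 = $3,122
Check: goods available $9,007 = COGS $5,885 + ending $3,122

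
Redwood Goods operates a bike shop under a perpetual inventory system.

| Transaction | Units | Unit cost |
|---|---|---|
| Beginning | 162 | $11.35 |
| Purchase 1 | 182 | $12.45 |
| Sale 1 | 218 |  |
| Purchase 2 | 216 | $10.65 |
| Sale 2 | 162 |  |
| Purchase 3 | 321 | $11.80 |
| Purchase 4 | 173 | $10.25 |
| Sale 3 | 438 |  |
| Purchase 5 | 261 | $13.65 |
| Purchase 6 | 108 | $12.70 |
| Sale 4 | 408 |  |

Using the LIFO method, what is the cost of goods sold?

Sale 1 (218) [LIFO — newest first]: 182 @ $12.45 + 36 @ $11.35 = $2,674.50
Sale 2 (162) [LIFO — newest first]: 162 @ $10.65 = $1,725.30
Sale 3 (438) [LIFO — newest first]: 173 @ $10.25 + 265 @ $11.80 = $4,900.25
Sale 4 (408) [LIFO — newest first]: 108 @ $12.70 + 261 @ $13.65 + 39 @ $11.80 = $5,394.45
Total COGS = $2,674.50 + $1,725.30 + $4,900.25 + $5,394.45 = $14,694.50
Ending inventory: 126 @ $11.35 + 54 @ $10.65 + 17 @ $11.80 = $2,205.80

COGS = $14,694.50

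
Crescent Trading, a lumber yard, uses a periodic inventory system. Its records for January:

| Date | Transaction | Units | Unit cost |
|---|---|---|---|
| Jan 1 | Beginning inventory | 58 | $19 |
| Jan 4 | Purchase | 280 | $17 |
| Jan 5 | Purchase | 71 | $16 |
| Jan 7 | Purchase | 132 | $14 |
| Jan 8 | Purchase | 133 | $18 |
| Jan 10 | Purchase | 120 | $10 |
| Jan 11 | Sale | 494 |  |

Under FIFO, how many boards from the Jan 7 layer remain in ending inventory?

47

Jan 11, 494 sold [FIFO — oldest first]: 58 @ $19 + 280 @ $17 + 71 @ $16 + 85 @ $14 = $8,188
Ending inventory: 47 @ $14 + 133 @ $18 + 120 @ $10 = $4,252
Check: goods available $12,440 = COGS $8,188 + ending $4,252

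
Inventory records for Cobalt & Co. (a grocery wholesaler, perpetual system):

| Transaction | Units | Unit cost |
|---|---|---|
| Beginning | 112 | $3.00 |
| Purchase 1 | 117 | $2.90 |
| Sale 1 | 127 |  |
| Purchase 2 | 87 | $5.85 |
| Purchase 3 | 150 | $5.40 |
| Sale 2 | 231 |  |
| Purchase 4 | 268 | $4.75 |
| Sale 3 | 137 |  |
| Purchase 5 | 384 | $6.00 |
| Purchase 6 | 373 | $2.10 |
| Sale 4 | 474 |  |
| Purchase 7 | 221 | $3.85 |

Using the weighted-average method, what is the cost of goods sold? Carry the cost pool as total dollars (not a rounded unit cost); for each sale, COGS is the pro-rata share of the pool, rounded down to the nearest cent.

COGS = $4,140.51

After Beginning: 112 on hand, pool $336.00 (≈ $3.0000 each)
After Purchase 1: 229 on hand, pool $675.30 (≈ $2.9489 each)
Sale 1, sell 127: 127/229 × $675.30 → $374.51
After Purchase 2: 189 on hand, pool $809.74 (≈ $4.2843 each)
After Purchase 3: 339 on hand, pool $1,619.74 (≈ $4.7780 each)
Sale 2, sell 231: 231/339 × $1,619.74 → $1,103.71
After Purchase 4: 376 on hand, pool $1,789.03 (≈ $4.7581 each)
Sale 3, sell 137: 137/376 × $1,789.03 → $651.85
After Purchase 5: 623 on hand, pool $3,441.18 (≈ $5.5236 each)
After Purchase 6: 996 on hand, pool $4,224.48 (≈ $4.2414 each)
Sale 4, sell 474: 474/996 × $4,224.48 → $2,010.44
After Purchase 7: 743 on hand, pool $3,064.89 (≈ $4.1250 each)
Total COGS = $374.51 + $1,103.71 + $651.85 + $2,010.44 = $4,140.51
Ending inventory (cost pool remaining) = $3,064.89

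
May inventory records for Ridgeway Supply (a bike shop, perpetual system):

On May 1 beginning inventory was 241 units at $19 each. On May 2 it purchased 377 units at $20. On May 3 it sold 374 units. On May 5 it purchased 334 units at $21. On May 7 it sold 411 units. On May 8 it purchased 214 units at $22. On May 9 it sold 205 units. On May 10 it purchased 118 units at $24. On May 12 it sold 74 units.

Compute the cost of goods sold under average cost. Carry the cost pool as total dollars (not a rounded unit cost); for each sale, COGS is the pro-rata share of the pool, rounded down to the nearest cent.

COGS = $21,747.99

After May 1: 241 on hand, pool $4,579.00 (≈ $19.0000 each)
After May 2: 618 on hand, pool $12,119.00 (≈ $19.6100 each)
May 3, sell 374: 374/618 × $12,119.00 → $7,334.15
After May 5: 578 on hand, pool $11,798.85 (≈ $20.4132 each)
May 7, sell 411: 411/578 × $11,798.85 → $8,389.83
After May 8: 381 on hand, pool $8,117.02 (≈ $21.3045 each)
May 9, sell 205: 205/381 × $8,117.02 → $4,367.42
After May 10: 294 on hand, pool $6,581.60 (≈ $22.3864 each)
May 12, sell 74: 74/294 × $6,581.60 → $1,656.59
Total COGS = $7,334.15 + $8,389.83 + $4,367.42 + $1,656.59 = $21,747.99
Ending inventory (cost pool remaining) = $4,925.01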